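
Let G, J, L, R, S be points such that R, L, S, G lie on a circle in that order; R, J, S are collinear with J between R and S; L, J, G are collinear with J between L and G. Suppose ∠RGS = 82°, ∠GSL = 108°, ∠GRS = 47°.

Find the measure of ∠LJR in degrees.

1. ∠GSR = 51°  [△RSG]
2. ∠GLS = 47°  [same arc SG]
3. ∠GLR = 51°  [same arc RG]
4. ∠LGS = 25°  [△LSG]
5. ∠LRS = 25°  [same arc LS]
6. ∠LJR = 104°  [△RJL]

∠LJR = 104°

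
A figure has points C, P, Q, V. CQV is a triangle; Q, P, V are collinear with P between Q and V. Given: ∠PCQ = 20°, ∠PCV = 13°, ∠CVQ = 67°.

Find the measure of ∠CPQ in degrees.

∠CPQ = 80°

1. ∠CVP = 67°  [P on ray VQ]
2. ∠CPV = 100°  [△CPV]
3. ∠CPQ = 80°  [linear pair at P on QV]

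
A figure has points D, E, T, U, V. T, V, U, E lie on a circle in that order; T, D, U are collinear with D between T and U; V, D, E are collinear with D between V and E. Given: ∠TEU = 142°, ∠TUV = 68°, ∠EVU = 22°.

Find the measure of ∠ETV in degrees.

∠ETV = 96°

1. ∠TVU = 38°  [cyclic TVUE, opposite ∠V+∠E]
2. ∠UTV = 74°  [△TVU]
3. ∠UEV = 74°  [same arc VU]
4. ∠EUV = 84°  [△VUE]
5. ∠ETV = 96°  [cyclic TVUE, opposite ∠T+∠U]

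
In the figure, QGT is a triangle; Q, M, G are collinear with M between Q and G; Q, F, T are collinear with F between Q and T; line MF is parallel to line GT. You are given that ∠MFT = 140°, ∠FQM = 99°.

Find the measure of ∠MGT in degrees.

1. ∠MFQ = 40°  [linear pair at F on QT]
2. ∠FMQ = 41°  [△QMF]
3. ∠FMG = 139°  [linear pair at M on QG]
4. ∠MGT = 41°  [MF∥GT, co-interior at G–M]

∠MGT = 41°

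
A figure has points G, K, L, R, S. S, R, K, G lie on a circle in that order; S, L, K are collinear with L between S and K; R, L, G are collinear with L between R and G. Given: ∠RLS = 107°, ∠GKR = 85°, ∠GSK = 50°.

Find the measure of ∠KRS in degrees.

1. ∠KLR = 73°  [linear pair at L on SK]
2. ∠GRK = 50°  [same arc KG]
3. ∠RKS = 57°  [△RLK]
4. ∠KGR = 45°  [△RKG]
5. ∠KSR = 45°  [same arc RK]
6. ∠KRS = 78°  [△SRK]

∠KRS = 78°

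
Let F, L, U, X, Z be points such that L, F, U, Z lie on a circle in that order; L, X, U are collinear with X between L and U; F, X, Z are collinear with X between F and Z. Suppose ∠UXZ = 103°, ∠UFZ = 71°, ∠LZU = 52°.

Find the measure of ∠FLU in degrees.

∠FLU = 20°

1. ∠FXL = 103°  [vertical angles at X]
2. ∠ULZ = 71°  [same arc UZ]
3. ∠LUZ = 57°  [△LUZ]
4. ∠LFZ = 57°  [same arc LZ]
5. ∠FLU = 20°  [△LXF]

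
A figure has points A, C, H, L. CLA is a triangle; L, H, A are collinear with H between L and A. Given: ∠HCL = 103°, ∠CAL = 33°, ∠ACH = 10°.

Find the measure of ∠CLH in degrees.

1. ∠CAH = 33°  [H on ray AL]
2. ∠AHC = 137°  [△CHA]
3. ∠CHL = 43°  [linear pair at H on LA]
4. ∠CLH = 34°  [△CLH]

∠CLH = 34°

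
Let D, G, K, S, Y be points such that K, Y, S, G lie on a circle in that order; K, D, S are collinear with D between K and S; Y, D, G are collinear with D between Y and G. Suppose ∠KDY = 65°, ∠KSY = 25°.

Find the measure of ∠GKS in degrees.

∠GKS = 40°

1. ∠GDS = 65°  [vertical angles at D]
2. ∠KGY = 25°  [same arc KY]
3. ∠GDK = 115°  [linear pair at D on KS]
4. ∠GKS = 40°  [△KDG]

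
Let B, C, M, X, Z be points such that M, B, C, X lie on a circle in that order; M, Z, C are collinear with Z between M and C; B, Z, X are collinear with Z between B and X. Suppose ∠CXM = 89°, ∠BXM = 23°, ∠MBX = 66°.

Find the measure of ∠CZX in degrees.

1. ∠CBM = 91°  [cyclic MBCX, opposite ∠B+∠X]
2. ∠BCM = 23°  [same arc MB]
3. ∠MCX = 66°  [same arc MX]
4. ∠BMC = 66°  [△MBC]
5. ∠BXC = 66°  [same arc BC]
6. ∠CZX = 48°  [△CZX]

∠CZX = 48°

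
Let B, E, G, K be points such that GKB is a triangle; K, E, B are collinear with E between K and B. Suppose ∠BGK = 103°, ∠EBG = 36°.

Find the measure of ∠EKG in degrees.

∠EKG = 41°

1. ∠GBK = 36°  [E on ray BK]
2. ∠BKG = 41°  [△GKB]
3. ∠EKG = 41°  [E on ray KB]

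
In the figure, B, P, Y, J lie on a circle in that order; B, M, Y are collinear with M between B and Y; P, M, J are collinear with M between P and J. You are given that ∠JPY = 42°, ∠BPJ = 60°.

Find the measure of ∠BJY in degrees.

1. ∠JBY = 42°  [same arc YJ]
2. ∠BYJ = 60°  [same arc BJ]
3. ∠BJY = 78°  [△BYJ]

∠BJY = 78°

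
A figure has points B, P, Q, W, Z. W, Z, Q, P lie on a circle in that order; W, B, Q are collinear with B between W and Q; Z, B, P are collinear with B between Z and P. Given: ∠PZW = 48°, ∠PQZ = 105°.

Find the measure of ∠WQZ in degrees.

∠WQZ = 57°

1. ∠PWZ = 75°  [cyclic WZQP, opposite ∠W+∠Q]
2. ∠WPZ = 57°  [△WZP]
3. ∠WQZ = 57°  [same arc WZ]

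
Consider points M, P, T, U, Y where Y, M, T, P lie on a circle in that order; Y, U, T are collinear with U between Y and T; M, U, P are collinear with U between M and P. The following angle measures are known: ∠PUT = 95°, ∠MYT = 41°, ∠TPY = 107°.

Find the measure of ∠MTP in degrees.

∠MTP = 110°

1. ∠MUY = 95°  [vertical angles at U]
2. ∠MPT = 41°  [same arc MT]
3. ∠TMY = 73°  [cyclic YMTP, opposite ∠M+∠P]
4. ∠MUT = 85°  [linear pair at U on YT]
5. ∠MTY = 66°  [△YMT]
6. ∠PMT = 29°  [△MUT]
7. ∠MTP = 110°  [△MTP]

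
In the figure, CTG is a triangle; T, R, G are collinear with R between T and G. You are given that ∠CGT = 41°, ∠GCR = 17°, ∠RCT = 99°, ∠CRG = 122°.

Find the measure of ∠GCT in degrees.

1. ∠CRT = 58°  [linear pair at R on TG]
2. ∠CTR = 23°  [△CTR]
3. ∠CTG = 23°  [R on ray TG]
4. ∠GCT = 116°  [△CTG]

∠GCT = 116°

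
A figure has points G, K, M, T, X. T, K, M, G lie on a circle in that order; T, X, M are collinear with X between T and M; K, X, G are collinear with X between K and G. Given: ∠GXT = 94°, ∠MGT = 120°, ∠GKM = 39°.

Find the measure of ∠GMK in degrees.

1. ∠KXM = 94°  [vertical angles at X]
2. ∠MKT = 60°  [cyclic TKMG, opposite ∠K+∠G]
3. ∠KMT = 47°  [△KXM]
4. ∠KTM = 73°  [△TKM]
5. ∠KGM = 73°  [same arc KM]
6. ∠GMK = 68°  [△KMG]

∠GMK = 68°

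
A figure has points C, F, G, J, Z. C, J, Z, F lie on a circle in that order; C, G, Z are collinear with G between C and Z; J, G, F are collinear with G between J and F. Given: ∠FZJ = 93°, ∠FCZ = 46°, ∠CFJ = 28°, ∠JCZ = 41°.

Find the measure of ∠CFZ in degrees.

1. ∠CZJ = 28°  [same arc CJ]
2. ∠CJZ = 111°  [△CJZ]
3. ∠CFZ = 69°  [cyclic CJZF, opposite ∠J+∠F]

∠CFZ = 69°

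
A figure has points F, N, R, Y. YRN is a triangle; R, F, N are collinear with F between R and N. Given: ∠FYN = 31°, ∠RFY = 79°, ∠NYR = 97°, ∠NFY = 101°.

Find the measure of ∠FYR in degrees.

1. ∠FNY = 48°  [△YFN]
2. ∠RNY = 48°  [F on ray NR]
3. ∠NRY = 35°  [△YRN]
4. ∠FRY = 35°  [F on ray RN]
5. ∠FYR = 66°  [△YRF]

∠FYR = 66°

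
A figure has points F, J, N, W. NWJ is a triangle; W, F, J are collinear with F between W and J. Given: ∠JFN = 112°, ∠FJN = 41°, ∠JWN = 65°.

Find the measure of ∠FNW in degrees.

1. ∠NFW = 68°  [linear pair at F on WJ]
2. ∠FWN = 65°  [F on ray WJ]
3. ∠FNW = 47°  [△NWF]

∠FNW = 47°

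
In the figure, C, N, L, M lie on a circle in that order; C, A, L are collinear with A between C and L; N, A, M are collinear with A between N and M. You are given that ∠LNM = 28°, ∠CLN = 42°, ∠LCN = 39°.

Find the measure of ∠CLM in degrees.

∠CLM = 71°

1. ∠LCM = 28°  [same arc LM]
2. ∠CNL = 99°  [△CNL]
3. ∠CML = 81°  [cyclic CNLM, opposite ∠N+∠M]
4. ∠CLM = 71°  [△CLM]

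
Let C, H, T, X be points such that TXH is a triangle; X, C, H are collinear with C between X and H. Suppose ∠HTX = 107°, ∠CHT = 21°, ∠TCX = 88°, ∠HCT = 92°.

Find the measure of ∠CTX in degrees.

∠CTX = 40°

1. ∠THX = 21°  [C on ray HX]
2. ∠HXT = 52°  [△TXH]
3. ∠CXT = 52°  [C on ray XH]
4. ∠CTX = 40°  [△TXC]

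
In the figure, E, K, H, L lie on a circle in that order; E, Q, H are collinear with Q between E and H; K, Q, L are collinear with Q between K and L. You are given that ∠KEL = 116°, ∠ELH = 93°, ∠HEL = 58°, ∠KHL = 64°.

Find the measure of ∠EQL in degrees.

1. ∠EHL = 29°  [△EHL]
2. ∠HKL = 58°  [same arc HL]
3. ∠HLK = 58°  [△KHL]
4. ∠HQL = 93°  [△HQL]
5. ∠EQL = 87°  [linear pair at Q on EH]

∠EQL = 87°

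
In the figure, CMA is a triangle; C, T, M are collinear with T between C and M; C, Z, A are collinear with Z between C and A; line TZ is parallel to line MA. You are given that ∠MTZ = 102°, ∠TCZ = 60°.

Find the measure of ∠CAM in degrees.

∠CAM = 42°

1. ∠CTZ = 78°  [linear pair at T on CM]
2. ∠CZT = 42°  [△CTZ]
3. ∠CAM = 42°  [TZ∥MA, corresponding at Z]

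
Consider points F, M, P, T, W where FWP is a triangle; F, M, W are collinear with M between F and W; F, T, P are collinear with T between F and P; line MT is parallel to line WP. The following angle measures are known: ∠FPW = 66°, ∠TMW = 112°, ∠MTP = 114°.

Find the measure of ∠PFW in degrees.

∠PFW = 46°

1. ∠FTM = 66°  [MT∥WP, corresponding at T]
2. ∠FMT = 68°  [linear pair at M on FW]
3. ∠MFT = 46°  [△FMT]
4. ∠PFW = 46°  [M on FW, T on FP]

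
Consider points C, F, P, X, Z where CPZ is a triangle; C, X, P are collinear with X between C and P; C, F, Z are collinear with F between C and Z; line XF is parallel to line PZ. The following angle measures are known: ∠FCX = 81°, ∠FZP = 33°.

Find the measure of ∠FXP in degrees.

1. ∠PCZ = 81°  [X on CP, F on CZ]
2. ∠CZP = 33°  [F on ray ZC]
3. ∠CPZ = 66°  [△CPZ]
4. ∠CXF = 66°  [XF∥PZ, corresponding at X]
5. ∠FXP = 114°  [linear pair at X on CP]

∠FXP = 114°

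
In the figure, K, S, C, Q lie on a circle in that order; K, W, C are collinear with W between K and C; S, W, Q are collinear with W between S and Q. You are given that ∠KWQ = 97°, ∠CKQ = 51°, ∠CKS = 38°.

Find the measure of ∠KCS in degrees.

1. ∠CWS = 97°  [vertical angles at W]
2. ∠CSQ = 51°  [same arc CQ]
3. ∠KCS = 32°  [△SWC]

∠KCS = 32°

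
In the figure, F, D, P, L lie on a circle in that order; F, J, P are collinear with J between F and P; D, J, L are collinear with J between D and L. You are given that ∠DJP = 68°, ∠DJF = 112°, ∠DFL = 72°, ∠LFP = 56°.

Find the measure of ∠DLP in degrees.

∠DLP = 16°

1. ∠DPL = 108°  [cyclic FDPL, opposite ∠F+∠P]
2. ∠LDP = 56°  [same arc PL]
3. ∠DLP = 16°  [△DPL]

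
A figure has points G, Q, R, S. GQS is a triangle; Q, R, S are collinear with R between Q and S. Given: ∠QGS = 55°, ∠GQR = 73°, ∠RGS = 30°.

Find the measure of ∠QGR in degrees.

∠QGR = 25°

1. ∠GQS = 73°  [R on ray QS]
2. ∠GSQ = 52°  [△GQS]
3. ∠GSR = 52°  [R on ray SQ]
4. ∠GRS = 98°  [△GRS]
5. ∠GRQ = 82°  [linear pair at R on QS]
6. ∠QGR = 25°  [△GQR]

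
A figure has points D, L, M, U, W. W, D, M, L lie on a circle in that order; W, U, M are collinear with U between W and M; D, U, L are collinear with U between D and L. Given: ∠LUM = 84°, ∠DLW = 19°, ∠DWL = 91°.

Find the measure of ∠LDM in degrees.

∠LDM = 65°

1. ∠DUW = 84°  [vertical angles at U]
2. ∠DMW = 19°  [same arc WD]
3. ∠DUM = 96°  [linear pair at U on WM]
4. ∠LDM = 65°  [△DUM]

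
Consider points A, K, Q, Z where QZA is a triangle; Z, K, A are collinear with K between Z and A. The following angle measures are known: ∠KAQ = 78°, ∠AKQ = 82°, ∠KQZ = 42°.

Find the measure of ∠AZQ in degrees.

1. ∠QKZ = 98°  [linear pair at K on ZA]
2. ∠KZQ = 40°  [△QZK]
3. ∠AZQ = 40°  [K on ray ZA]

∠AZQ = 40°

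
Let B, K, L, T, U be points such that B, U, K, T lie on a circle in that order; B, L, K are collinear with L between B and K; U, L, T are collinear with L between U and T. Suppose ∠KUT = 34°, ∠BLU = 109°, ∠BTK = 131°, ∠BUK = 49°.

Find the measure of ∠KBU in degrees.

1. ∠KBT = 34°  [same arc KT]
2. ∠KLT = 109°  [vertical angles at L]
3. ∠BKT = 15°  [△BKT]
4. ∠KTU = 56°  [△KLT]
5. ∠KBU = 56°  [same arc UK]

∠KBU = 56°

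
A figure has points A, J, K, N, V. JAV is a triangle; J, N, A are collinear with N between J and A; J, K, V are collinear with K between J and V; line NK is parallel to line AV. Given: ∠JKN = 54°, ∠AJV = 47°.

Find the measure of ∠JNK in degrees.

1. ∠AVJ = 54°  [NK∥AV, corresponding at K]
2. ∠JAV = 79°  [△JAV]
3. ∠JNK = 79°  [NK∥AV, corresponding at N]

∠JNK = 79°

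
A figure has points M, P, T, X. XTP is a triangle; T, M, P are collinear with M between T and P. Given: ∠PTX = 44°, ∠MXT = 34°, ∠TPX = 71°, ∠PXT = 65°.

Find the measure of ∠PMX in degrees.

∠PMX = 78°

1. ∠MTX = 44°  [M on ray TP]
2. ∠TMX = 102°  [△XTM]
3. ∠PMX = 78°  [linear pair at M on TP]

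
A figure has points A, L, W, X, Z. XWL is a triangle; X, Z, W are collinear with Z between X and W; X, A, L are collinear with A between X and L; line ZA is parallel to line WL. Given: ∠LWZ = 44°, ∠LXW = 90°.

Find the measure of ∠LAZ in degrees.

∠LAZ = 134°

1. ∠LWX = 44°  [Z on ray WX]
2. ∠WLX = 46°  [△XWL]
3. ∠XAZ = 46°  [ZA∥WL, corresponding at A]
4. ∠LAZ = 134°  [linear pair at A on XL]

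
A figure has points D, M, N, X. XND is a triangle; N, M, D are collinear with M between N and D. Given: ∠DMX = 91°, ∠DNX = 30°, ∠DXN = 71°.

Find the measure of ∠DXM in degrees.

∠DXM = 10°

1. ∠NDX = 79°  [△XND]
2. ∠MDX = 79°  [M on ray DN]
3. ∠DXM = 10°  [△XMD]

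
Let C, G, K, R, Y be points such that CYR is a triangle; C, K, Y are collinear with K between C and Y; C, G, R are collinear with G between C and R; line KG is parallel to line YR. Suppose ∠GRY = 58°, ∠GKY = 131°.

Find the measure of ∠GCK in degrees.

∠GCK = 73°

1. ∠CRY = 58°  [G on ray RC]
2. ∠CKG = 49°  [linear pair at K on CY]
3. ∠CGK = 58°  [KG∥YR, corresponding at G]
4. ∠GCK = 73°  [△CKG]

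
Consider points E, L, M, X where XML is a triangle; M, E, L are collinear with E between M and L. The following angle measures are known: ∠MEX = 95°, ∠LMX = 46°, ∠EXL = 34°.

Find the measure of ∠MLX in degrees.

∠MLX = 61°

1. ∠LEX = 85°  [linear pair at E on ML]
2. ∠ELX = 61°  [△XEL]
3. ∠MLX = 61°  [E on ray LM]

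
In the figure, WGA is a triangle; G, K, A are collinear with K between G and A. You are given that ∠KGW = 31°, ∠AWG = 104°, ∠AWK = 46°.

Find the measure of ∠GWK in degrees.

∠GWK = 58°

1. ∠AGW = 31°  [K on ray GA]
2. ∠GAW = 45°  [△WGA]
3. ∠KAW = 45°  [K on ray AG]
4. ∠AKW = 89°  [△WKA]
5. ∠GKW = 91°  [linear pair at K on GA]
6. ∠GWK = 58°  [△WGK]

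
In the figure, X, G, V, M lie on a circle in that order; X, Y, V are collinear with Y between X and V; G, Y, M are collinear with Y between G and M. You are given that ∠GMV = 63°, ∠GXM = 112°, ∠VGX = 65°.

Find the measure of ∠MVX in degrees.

1. ∠GVM = 68°  [cyclic XGVM, opposite ∠X+∠V]
2. ∠VMX = 115°  [cyclic XGVM, opposite ∠G+∠M]
3. ∠MGV = 49°  [△GVM]
4. ∠MXV = 49°  [same arc VM]
5. ∠MVX = 16°  [△XVM]

∠MVX = 16°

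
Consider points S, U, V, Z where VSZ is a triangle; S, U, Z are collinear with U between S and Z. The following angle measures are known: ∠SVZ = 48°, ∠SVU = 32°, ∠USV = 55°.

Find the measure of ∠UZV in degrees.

1. ∠VSZ = 55°  [U on ray SZ]
2. ∠SZV = 77°  [△VSZ]
3. ∠UZV = 77°  [U on ray ZS]

∠UZV = 77°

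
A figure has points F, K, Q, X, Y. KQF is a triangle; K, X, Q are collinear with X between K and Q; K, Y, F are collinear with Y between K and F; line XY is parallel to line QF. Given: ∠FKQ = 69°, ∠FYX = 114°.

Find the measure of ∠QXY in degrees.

1. ∠XKY = 69°  [X on KQ, Y on KF]
2. ∠KYX = 66°  [linear pair at Y on KF]
3. ∠KXY = 45°  [△KXY]
4. ∠QXY = 135°  [linear pair at X on KQ]

∠QXY = 135°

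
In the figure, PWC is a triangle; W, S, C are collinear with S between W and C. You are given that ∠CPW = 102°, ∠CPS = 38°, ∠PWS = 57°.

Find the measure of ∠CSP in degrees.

∠CSP = 121°

1. ∠CWP = 57°  [S on ray WC]
2. ∠PCW = 21°  [△PWC]
3. ∠PCS = 21°  [S on ray CW]
4. ∠CSP = 121°  [△PSC]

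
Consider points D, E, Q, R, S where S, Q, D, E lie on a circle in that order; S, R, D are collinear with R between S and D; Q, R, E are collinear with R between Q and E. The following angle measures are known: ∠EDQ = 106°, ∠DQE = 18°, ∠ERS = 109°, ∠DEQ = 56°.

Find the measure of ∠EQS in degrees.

∠EQS = 53°

1. ∠ESQ = 74°  [cyclic SQDE, opposite ∠S+∠D]
2. ∠DSE = 18°  [same arc DE]
3. ∠QES = 53°  [△SRE]
4. ∠EQS = 53°  [△SQE]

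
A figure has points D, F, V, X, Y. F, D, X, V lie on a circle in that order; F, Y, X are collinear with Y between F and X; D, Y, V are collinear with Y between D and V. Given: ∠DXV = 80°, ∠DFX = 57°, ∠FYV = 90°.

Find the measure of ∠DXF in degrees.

1. ∠DVX = 57°  [same arc DX]
2. ∠DYX = 90°  [vertical angles at Y]
3. ∠VDX = 43°  [△DXV]
4. ∠DXF = 47°  [△DYX]

∠DXF = 47°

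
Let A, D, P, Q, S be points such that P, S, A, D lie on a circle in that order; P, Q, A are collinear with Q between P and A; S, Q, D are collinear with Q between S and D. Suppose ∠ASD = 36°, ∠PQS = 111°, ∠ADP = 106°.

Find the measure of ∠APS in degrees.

1. ∠AQS = 69°  [linear pair at Q on PA]
2. ∠ASP = 74°  [cyclic PSAD, opposite ∠S+∠D]
3. ∠PAS = 75°  [△SQA]
4. ∠APS = 31°  [△PSA]

∠APS = 31°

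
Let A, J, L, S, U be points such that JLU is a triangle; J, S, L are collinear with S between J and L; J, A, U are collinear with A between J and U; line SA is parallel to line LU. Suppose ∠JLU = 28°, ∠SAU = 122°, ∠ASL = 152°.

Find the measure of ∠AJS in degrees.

1. ∠ASJ = 28°  [SA∥LU, corresponding at S]
2. ∠JAS = 58°  [linear pair at A on JU]
3. ∠AJS = 94°  [△JSA]

∠AJS = 94°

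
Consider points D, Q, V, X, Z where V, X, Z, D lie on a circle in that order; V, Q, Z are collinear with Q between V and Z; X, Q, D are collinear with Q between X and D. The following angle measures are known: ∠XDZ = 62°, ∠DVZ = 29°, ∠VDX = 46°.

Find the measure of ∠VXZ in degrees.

1. ∠XVZ = 62°  [same arc XZ]
2. ∠VZX = 46°  [same arc VX]
3. ∠VXZ = 72°  [△VXZ]

∠VXZ = 72°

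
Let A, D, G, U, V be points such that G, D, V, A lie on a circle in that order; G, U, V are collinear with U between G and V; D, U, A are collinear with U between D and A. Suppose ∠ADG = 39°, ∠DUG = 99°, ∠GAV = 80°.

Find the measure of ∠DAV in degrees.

∠DAV = 42°

1. ∠AVG = 39°  [same arc GA]
2. ∠AUV = 99°  [vertical angles at U]
3. ∠DAV = 42°  [△VUA]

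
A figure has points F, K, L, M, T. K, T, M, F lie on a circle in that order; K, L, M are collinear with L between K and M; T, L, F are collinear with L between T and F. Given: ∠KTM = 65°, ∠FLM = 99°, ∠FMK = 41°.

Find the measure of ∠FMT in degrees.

∠FMT = 116°

1. ∠KFM = 115°  [cyclic KTMF, opposite ∠T+∠F]
2. ∠FLK = 81°  [linear pair at L on KM]
3. ∠FTK = 41°  [same arc KF]
4. ∠FKM = 24°  [△KMF]
5. ∠KFT = 75°  [△KLF]
6. ∠FKT = 64°  [△KTF]
7. ∠FMT = 116°  [cyclic KTMF, opposite ∠K+∠M]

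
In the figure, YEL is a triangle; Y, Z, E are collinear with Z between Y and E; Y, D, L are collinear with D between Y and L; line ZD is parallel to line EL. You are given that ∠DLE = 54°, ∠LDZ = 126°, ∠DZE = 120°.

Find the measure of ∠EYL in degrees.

1. ∠YDZ = 54°  [linear pair at D on YL]
2. ∠DZY = 60°  [linear pair at Z on YE]
3. ∠DYZ = 66°  [△YZD]
4. ∠EYL = 66°  [Z on YE, D on YL]

∠EYL = 66°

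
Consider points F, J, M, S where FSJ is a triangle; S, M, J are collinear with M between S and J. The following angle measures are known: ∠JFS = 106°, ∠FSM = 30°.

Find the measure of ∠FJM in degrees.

∠FJM = 44°

1. ∠FSJ = 30°  [M on ray SJ]
2. ∠FJS = 44°  [△FSJ]
3. ∠FJM = 44°  [M on ray JS]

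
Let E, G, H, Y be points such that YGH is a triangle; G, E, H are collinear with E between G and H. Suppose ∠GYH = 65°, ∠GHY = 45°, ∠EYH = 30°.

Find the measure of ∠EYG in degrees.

∠EYG = 35°

1. ∠HGY = 70°  [△YGH]
2. ∠EHY = 45°  [E on ray HG]
3. ∠HEY = 105°  [△YEH]
4. ∠EGY = 70°  [E on ray GH]
5. ∠GEY = 75°  [linear pair at E on GH]
6. ∠EYG = 35°  [△YGE]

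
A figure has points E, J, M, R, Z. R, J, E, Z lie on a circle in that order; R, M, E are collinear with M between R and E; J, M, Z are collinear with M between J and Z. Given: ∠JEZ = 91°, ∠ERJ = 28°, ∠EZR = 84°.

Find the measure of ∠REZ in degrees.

1. ∠EZJ = 28°  [same arc JE]
2. ∠EJZ = 61°  [△JEZ]
3. ∠ERZ = 61°  [same arc EZ]
4. ∠REZ = 35°  [△REZ]

∠REZ = 35°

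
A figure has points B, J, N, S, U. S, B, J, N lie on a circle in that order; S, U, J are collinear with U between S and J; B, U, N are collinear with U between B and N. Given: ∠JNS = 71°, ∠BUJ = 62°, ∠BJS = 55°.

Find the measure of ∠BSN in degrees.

∠BSN = 79°

1. ∠JBS = 109°  [cyclic SBJN, opposite ∠B+∠N]
2. ∠BUS = 118°  [linear pair at U on SJ]
3. ∠BNS = 55°  [same arc SB]
4. ∠BSJ = 16°  [△SBJ]
5. ∠NBS = 46°  [△SUB]
6. ∠BSN = 79°  [△SBN]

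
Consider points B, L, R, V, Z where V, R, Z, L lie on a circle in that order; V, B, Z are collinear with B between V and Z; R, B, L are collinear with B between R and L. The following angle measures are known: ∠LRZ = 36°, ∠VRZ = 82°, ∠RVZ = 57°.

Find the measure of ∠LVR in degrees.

∠LVR = 93°

1. ∠LVZ = 36°  [same arc ZL]
2. ∠VLZ = 98°  [cyclic VRZL, opposite ∠R+∠L]
3. ∠RZV = 41°  [△VRZ]
4. ∠LZV = 46°  [△VZL]
5. ∠RLV = 41°  [same arc VR]
6. ∠LRV = 46°  [same arc VL]
7. ∠LVR = 93°  [△VRL]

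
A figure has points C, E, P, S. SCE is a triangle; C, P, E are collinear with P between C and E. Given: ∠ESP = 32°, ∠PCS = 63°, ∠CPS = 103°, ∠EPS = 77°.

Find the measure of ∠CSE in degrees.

∠CSE = 46°

1. ∠PES = 71°  [△SPE]
2. ∠ECS = 63°  [P on ray CE]
3. ∠CES = 71°  [P on ray EC]
4. ∠CSE = 46°  [△SCE]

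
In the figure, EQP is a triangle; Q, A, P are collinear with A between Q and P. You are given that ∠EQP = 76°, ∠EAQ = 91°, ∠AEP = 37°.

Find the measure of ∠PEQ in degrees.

∠PEQ = 50°

1. ∠EAP = 89°  [linear pair at A on QP]
2. ∠APE = 54°  [△EAP]
3. ∠EPQ = 54°  [A on ray PQ]
4. ∠PEQ = 50°  [△EQP]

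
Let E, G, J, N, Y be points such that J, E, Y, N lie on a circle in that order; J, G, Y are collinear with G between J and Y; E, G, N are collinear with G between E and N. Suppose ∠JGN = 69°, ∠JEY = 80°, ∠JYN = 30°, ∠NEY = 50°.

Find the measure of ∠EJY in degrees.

1. ∠EGY = 69°  [vertical angles at G]
2. ∠JEN = 30°  [same arc JN]
3. ∠EGJ = 111°  [linear pair at G on JY]
4. ∠EJY = 39°  [△JGE]

∠EJY = 39°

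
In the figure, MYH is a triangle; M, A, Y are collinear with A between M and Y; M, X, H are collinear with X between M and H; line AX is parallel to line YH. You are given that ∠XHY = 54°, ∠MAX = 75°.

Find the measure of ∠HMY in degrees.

1. ∠MHY = 54°  [X on ray HM]
2. ∠HYM = 75°  [AX∥YH, corresponding at A]
3. ∠HMY = 51°  [△MYH]

∠HMY = 51°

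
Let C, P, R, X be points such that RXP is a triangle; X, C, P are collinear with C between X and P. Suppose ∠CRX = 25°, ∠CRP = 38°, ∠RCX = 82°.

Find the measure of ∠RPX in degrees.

∠RPX = 44°

1. ∠PCR = 98°  [linear pair at C on XP]
2. ∠CPR = 44°  [△RCP]
3. ∠RPX = 44°  [C on ray PX]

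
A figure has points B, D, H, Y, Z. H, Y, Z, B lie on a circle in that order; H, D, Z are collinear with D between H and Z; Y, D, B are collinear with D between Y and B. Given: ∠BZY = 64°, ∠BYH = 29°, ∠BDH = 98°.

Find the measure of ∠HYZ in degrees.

∠HYZ = 76°

1. ∠BHY = 116°  [cyclic HYZB, opposite ∠H+∠Z]
2. ∠BZH = 29°  [same arc HB]
3. ∠HBY = 35°  [△HYB]
4. ∠BHZ = 47°  [△HDB]
5. ∠HBZ = 104°  [△HZB]
6. ∠HYZ = 76°  [cyclic HYZB, opposite ∠Y+∠B]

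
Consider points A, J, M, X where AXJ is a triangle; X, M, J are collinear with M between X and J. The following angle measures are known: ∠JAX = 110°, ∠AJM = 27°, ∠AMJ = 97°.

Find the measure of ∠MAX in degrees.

1. ∠AJX = 27°  [M on ray JX]
2. ∠AMX = 83°  [linear pair at M on XJ]
3. ∠AXJ = 43°  [△AXJ]
4. ∠AXM = 43°  [M on ray XJ]
5. ∠MAX = 54°  [△AXM]

∠MAX = 54°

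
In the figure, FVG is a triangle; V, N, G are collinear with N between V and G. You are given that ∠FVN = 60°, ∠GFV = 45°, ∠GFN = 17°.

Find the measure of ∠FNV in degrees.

∠FNV = 92°

1. ∠FVG = 60°  [N on ray VG]
2. ∠FGV = 75°  [△FVG]
3. ∠FGN = 75°  [N on ray GV]
4. ∠FNG = 88°  [△FNG]
5. ∠FNV = 92°  [linear pair at N on VG]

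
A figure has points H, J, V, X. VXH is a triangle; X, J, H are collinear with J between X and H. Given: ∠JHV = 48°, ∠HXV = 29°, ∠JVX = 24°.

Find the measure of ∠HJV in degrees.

∠HJV = 53°

1. ∠JXV = 29°  [J on ray XH]
2. ∠VJX = 127°  [△VXJ]
3. ∠HJV = 53°  [linear pair at J on XH]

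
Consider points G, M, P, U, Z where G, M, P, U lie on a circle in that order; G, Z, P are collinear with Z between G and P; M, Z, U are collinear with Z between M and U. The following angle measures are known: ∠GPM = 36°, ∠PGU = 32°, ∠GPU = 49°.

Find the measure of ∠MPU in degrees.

1. ∠GUM = 36°  [same arc GM]
2. ∠GMU = 49°  [same arc GU]
3. ∠MGU = 95°  [△GMU]
4. ∠MPU = 85°  [cyclic GMPU, opposite ∠G+∠P]

∠MPU = 85°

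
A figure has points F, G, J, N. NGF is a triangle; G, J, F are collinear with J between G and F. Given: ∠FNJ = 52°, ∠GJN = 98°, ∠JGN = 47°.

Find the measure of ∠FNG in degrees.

1. ∠FJN = 82°  [linear pair at J on GF]
2. ∠FGN = 47°  [J on ray GF]
3. ∠JFN = 46°  [△NJF]
4. ∠GFN = 46°  [J on ray FG]
5. ∠FNG = 87°  [△NGF]

∠FNG = 87°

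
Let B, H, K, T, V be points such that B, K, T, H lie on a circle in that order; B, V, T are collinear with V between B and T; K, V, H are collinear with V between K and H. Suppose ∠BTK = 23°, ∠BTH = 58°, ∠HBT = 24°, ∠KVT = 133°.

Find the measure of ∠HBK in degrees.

∠HBK = 99°

1. ∠BHK = 23°  [same arc BK]
2. ∠BKH = 58°  [same arc BH]
3. ∠HBK = 99°  [△BKH]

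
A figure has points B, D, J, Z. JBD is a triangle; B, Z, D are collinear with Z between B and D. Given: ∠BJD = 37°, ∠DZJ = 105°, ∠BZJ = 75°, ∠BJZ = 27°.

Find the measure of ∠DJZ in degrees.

∠DJZ = 10°

1. ∠JBZ = 78°  [△JBZ]
2. ∠DBJ = 78°  [Z on ray BD]
3. ∠BDJ = 65°  [△JBD]
4. ∠JDZ = 65°  [Z on ray DB]
5. ∠DJZ = 10°  [△JZD]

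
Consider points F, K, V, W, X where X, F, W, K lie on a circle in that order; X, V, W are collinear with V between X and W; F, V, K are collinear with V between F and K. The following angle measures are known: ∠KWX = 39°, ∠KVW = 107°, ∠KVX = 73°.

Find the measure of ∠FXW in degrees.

∠FXW = 34°

1. ∠KFX = 39°  [same arc XK]
2. ∠FVX = 107°  [vertical angles at V]
3. ∠FXW = 34°  [△XVF]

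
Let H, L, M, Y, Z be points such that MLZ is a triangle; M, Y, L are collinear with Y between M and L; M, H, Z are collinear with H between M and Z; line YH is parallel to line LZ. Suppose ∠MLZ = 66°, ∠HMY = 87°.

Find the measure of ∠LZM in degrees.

1. ∠HYM = 66°  [YH∥LZ, corresponding at Y]
2. ∠MHY = 27°  [△MYH]
3. ∠LZM = 27°  [YH∥LZ, corresponding at H]

∠LZM = 27°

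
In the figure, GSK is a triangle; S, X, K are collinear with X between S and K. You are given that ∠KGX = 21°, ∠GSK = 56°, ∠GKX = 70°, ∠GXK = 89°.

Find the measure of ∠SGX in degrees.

1. ∠GSX = 56°  [X on ray SK]
2. ∠GXS = 91°  [linear pair at X on SK]
3. ∠SGX = 33°  [△GSX]

∠SGX = 33°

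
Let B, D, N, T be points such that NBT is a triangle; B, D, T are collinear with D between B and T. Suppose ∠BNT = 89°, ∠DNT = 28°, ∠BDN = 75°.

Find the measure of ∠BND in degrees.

1. ∠NDT = 105°  [linear pair at D on BT]
2. ∠DTN = 47°  [△NDT]
3. ∠BTN = 47°  [D on ray TB]
4. ∠NBT = 44°  [△NBT]
5. ∠DBN = 44°  [D on ray BT]
6. ∠BND = 61°  [△NBD]

∠BND = 61°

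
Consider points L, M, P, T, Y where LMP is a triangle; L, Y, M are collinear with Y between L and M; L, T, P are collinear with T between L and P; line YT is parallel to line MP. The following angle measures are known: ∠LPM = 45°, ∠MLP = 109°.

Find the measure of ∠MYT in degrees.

1. ∠LMP = 26°  [△LMP]
2. ∠LYT = 26°  [YT∥MP, corresponding at Y]
3. ∠MYT = 154°  [linear pair at Y on LM]

∠MYT = 154°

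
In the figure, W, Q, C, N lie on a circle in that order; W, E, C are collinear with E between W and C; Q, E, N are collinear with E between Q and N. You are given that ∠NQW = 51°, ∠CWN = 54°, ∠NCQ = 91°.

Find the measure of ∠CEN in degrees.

1. ∠NCW = 51°  [same arc WN]
2. ∠CQN = 54°  [same arc CN]
3. ∠CNQ = 35°  [△QCN]
4. ∠CEN = 94°  [△CEN]

∠CEN = 94°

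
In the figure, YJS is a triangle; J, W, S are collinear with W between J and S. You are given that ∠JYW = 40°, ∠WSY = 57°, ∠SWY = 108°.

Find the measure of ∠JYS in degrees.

∠JYS = 55°

1. ∠JSY = 57°  [W on ray SJ]
2. ∠JWY = 72°  [linear pair at W on JS]
3. ∠WJY = 68°  [△YJW]
4. ∠SJY = 68°  [W on ray JS]
5. ∠JYS = 55°  [△YJS]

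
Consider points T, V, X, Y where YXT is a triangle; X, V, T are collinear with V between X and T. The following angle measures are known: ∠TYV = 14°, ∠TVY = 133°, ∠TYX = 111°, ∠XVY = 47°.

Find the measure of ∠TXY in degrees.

1. ∠VTY = 33°  [△YVT]
2. ∠XTY = 33°  [V on ray TX]
3. ∠TXY = 36°  [△YXT]

∠TXY = 36°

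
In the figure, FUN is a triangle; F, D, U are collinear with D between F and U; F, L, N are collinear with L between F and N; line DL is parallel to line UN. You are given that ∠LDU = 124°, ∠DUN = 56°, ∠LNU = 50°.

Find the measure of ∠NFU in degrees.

1. ∠FUN = 56°  [D on ray UF]
2. ∠FNU = 50°  [L on ray NF]
3. ∠NFU = 74°  [△FUN]

∠NFU = 74°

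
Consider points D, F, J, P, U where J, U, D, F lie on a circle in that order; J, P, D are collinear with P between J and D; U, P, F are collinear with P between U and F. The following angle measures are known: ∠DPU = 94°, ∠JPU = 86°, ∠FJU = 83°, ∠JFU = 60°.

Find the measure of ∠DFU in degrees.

1. ∠DPF = 86°  [vertical angles at P]
2. ∠FUJ = 37°  [△JUF]
3. ∠FDJ = 37°  [same arc JF]
4. ∠DFU = 57°  [△DPF]

∠DFU = 57°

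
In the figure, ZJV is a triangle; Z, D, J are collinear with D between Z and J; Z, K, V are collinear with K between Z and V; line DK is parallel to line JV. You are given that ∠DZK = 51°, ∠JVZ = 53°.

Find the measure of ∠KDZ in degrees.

∠KDZ = 76°

1. ∠JZV = 51°  [D on ZJ, K on ZV]
2. ∠VJZ = 76°  [△ZJV]
3. ∠KDZ = 76°  [DK∥JV, corresponding at D]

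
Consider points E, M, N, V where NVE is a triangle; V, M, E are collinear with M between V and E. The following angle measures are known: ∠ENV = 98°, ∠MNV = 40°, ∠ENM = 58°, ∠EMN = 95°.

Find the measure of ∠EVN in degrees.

1. ∠MEN = 27°  [△NME]
2. ∠NEV = 27°  [M on ray EV]
3. ∠EVN = 55°  [△NVE]

∠EVN = 55°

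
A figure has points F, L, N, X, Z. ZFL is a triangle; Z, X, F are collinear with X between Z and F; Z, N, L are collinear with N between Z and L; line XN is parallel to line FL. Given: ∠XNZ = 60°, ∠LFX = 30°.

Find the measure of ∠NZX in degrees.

∠NZX = 90°

1. ∠FLZ = 60°  [XN∥FL, corresponding at N]
2. ∠LFZ = 30°  [X on ray FZ]
3. ∠FZL = 90°  [△ZFL]
4. ∠NZX = 90°  [X on ZF, N on ZL]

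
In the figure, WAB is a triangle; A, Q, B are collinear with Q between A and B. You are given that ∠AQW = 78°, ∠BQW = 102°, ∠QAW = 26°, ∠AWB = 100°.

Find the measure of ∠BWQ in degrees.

1. ∠BAW = 26°  [Q on ray AB]
2. ∠ABW = 54°  [△WAB]
3. ∠QBW = 54°  [Q on ray BA]
4. ∠BWQ = 24°  [△WQB]

∠BWQ = 24°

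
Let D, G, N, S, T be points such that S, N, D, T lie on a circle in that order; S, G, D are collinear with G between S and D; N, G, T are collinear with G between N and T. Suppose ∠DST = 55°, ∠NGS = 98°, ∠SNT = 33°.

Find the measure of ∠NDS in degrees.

∠NDS = 43°

1. ∠DNT = 55°  [same arc DT]
2. ∠DGN = 82°  [linear pair at G on SD]
3. ∠NDS = 43°  [△NGD]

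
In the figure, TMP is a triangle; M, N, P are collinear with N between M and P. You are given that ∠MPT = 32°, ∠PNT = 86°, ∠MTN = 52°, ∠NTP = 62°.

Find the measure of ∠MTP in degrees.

∠MTP = 114°

1. ∠MNT = 94°  [linear pair at N on MP]
2. ∠NMT = 34°  [△TMN]
3. ∠PMT = 34°  [N on ray MP]
4. ∠MTP = 114°  [△TMP]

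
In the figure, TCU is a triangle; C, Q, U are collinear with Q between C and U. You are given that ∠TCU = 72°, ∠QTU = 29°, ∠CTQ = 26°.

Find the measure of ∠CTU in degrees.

1. ∠QCT = 72°  [Q on ray CU]
2. ∠CQT = 82°  [△TCQ]
3. ∠TQU = 98°  [linear pair at Q on CU]
4. ∠QUT = 53°  [△TQU]
5. ∠CUT = 53°  [Q on ray UC]
6. ∠CTU = 55°  [△TCU]

∠CTU = 55°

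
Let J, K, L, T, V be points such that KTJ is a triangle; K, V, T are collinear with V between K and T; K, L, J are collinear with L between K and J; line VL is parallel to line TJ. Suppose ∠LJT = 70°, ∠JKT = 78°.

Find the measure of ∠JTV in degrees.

∠JTV = 32°

1. ∠KJT = 70°  [L on ray JK]
2. ∠JTK = 32°  [△KTJ]
3. ∠JTV = 32°  [V on ray TK]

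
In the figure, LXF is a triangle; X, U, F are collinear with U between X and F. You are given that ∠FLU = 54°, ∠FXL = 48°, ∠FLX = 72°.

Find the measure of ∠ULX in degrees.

1. ∠LFX = 60°  [△LXF]
2. ∠LXU = 48°  [U on ray XF]
3. ∠LFU = 60°  [U on ray FX]
4. ∠FUL = 66°  [△LUF]
5. ∠LUX = 114°  [linear pair at U on XF]
6. ∠ULX = 18°  [△LXU]

∠ULX = 18°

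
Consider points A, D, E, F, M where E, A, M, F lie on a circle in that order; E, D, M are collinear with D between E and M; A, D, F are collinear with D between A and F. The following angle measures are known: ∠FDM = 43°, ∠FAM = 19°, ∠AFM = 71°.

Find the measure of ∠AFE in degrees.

∠AFE = 24°

1. ∠EDF = 137°  [linear pair at D on EM]
2. ∠FEM = 19°  [same arc MF]
3. ∠AFE = 24°  [△EDF]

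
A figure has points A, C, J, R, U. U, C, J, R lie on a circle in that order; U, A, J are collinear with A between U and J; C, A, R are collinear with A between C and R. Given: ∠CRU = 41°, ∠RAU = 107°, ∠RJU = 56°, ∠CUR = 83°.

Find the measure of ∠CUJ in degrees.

1. ∠JAR = 73°  [linear pair at A on UJ]
2. ∠CRJ = 51°  [△JAR]
3. ∠CUJ = 51°  [same arc CJ]

∠CUJ = 51°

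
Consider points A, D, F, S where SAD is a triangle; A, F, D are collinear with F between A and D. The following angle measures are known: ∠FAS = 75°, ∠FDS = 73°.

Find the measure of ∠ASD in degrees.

∠ASD = 32°

1. ∠DAS = 75°  [F on ray AD]
2. ∠ADS = 73°  [F on ray DA]
3. ∠ASD = 32°  [△SAD]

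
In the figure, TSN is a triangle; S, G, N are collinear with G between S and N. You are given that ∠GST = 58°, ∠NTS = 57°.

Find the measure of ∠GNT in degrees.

∠GNT = 65°

1. ∠NST = 58°  [G on ray SN]
2. ∠SNT = 65°  [△TSN]
3. ∠GNT = 65°  [G on ray NS]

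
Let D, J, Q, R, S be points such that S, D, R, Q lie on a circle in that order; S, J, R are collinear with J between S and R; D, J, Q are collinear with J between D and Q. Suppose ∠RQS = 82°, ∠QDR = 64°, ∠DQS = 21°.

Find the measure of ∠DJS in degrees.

1. ∠DRS = 21°  [same arc SD]
2. ∠DJR = 95°  [△DJR]
3. ∠DJS = 85°  [linear pair at J on SR]

∠DJS = 85°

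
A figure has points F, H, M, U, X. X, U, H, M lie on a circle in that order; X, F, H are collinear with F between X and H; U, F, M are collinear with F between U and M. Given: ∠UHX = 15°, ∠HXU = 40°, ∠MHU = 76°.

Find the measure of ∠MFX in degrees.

∠MFX = 101°

1. ∠UMX = 15°  [same arc XU]
2. ∠HMU = 40°  [same arc UH]
3. ∠HUM = 64°  [△UHM]
4. ∠HXM = 64°  [same arc HM]
5. ∠MFX = 101°  [△XFM]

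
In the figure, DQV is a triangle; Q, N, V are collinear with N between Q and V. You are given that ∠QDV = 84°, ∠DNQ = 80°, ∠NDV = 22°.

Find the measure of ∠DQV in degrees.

∠DQV = 38°

1. ∠DNV = 100°  [linear pair at N on QV]
2. ∠DVN = 58°  [△DNV]
3. ∠DVQ = 58°  [N on ray VQ]
4. ∠DQV = 38°  [△DQV]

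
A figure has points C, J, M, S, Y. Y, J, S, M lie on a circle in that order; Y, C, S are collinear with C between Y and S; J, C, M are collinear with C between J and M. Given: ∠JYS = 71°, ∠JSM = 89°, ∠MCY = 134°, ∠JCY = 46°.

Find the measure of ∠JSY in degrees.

1. ∠JMS = 71°  [same arc JS]
2. ∠MJS = 20°  [△JSM]
3. ∠JCS = 134°  [vertical angles at C]
4. ∠JSY = 26°  [△JCS]

∠JSY = 26°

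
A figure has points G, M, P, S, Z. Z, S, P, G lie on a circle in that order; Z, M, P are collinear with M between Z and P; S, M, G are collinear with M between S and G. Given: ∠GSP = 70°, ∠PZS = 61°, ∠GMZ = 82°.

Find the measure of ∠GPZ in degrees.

1. ∠PGS = 61°  [same arc SP]
2. ∠GMP = 98°  [linear pair at M on ZP]
3. ∠GPZ = 21°  [△PMG]

∠GPZ = 21°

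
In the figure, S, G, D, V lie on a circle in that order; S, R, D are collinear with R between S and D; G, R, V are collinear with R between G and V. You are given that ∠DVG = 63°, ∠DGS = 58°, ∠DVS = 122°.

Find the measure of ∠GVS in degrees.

∠GVS = 59°

1. ∠DSG = 63°  [same arc GD]
2. ∠GDS = 59°  [△SGD]
3. ∠GVS = 59°  [same arc SG]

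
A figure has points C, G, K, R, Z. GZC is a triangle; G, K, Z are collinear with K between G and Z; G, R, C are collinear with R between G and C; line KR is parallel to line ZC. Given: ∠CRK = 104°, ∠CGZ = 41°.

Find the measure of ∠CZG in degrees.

1. ∠GRK = 76°  [linear pair at R on GC]
2. ∠KGR = 41°  [K on GZ, R on GC]
3. ∠GKR = 63°  [△GKR]
4. ∠CZG = 63°  [KR∥ZC, corresponding at K]

∠CZG = 63°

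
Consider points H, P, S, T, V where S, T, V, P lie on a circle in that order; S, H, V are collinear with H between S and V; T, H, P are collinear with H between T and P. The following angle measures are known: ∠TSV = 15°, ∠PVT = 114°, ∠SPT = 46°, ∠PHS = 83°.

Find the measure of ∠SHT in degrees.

∠SHT = 97°

1. ∠PST = 66°  [cyclic STVP, opposite ∠S+∠V]
2. ∠PTS = 68°  [△STP]
3. ∠SHT = 97°  [△SHT]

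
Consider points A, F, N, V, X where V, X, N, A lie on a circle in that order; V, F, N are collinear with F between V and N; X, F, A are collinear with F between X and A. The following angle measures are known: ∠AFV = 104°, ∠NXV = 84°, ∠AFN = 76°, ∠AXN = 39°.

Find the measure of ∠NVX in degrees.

∠NVX = 59°

1. ∠NFX = 104°  [vertical angles at F]
2. ∠VNX = 37°  [△XFN]
3. ∠NVX = 59°  [△VXN]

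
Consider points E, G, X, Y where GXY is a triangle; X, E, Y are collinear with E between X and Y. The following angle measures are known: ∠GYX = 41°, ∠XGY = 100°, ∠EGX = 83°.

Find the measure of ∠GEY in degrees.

1. ∠GXY = 39°  [△GXY]
2. ∠EXG = 39°  [E on ray XY]
3. ∠GEX = 58°  [△GXE]
4. ∠GEY = 122°  [linear pair at E on XY]

∠GEY = 122°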